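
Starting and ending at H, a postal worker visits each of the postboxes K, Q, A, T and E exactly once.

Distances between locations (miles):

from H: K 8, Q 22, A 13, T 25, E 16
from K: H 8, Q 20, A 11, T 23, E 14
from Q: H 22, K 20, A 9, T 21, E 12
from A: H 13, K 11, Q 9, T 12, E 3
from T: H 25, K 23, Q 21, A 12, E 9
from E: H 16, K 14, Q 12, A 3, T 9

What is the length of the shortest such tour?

H - K - Q - A - T - E - H: 8+20+9+12+9+16 = 74
H - K - Q - A - E - T - H: 8+20+9+3+9+25 = 74
H - K - Q - T - A - E - H: 8+20+21+12+3+16 = 80
H - K - Q - T - E - A - H: 8+20+21+9+3+13 = 74
H - K - Q - E - A - T - H: 8+20+12+3+12+25 = 80
H - K - Q - E - T - A - H: 8+20+12+9+12+13 = 74
H - K - A - Q - T - E - H: 8+11+9+21+9+16 = 74
H - K - A - Q - E - T - H: 8+11+9+12+9+25 = 74
H - K - A - T - Q - E - H: 8+11+12+21+12+16 = 80
H - K - A - T - E - Q - H: 8+11+12+9+12+22 = 74
H - K - A - E - Q - T - H: 8+11+3+12+21+25 = 80
H - K - A - E - T - Q - H: 8+11+3+9+21+22 = 74
H - K - T - Q - A - E - H: 8+23+21+9+3+16 = 80
H - K - T - Q - E - A - H: 8+23+21+12+3+13 = 80
… (46 more)
The minimum is 74.
One optimal route: H → K → Q → A → T → E → H (or its reverse).

Minimum total distance: 74 miles.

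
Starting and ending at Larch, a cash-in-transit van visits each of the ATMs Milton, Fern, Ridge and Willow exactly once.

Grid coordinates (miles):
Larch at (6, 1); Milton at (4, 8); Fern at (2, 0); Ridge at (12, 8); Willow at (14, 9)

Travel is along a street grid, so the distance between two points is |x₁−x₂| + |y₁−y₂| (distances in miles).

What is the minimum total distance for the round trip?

There are 12 distinct closed tours to check (reversals are equivalent).
Larch - Milton - Fern - Ridge - Willow - Larch: 9+10+18+3+16 = 56
Larch - Milton - Fern - Willow - Ridge - Larch: 9+10+21+3+13 = 56
Larch - Milton - Ridge - Fern - Willow - Larch: 9+8+18+21+16 = 72
Larch - Milton - Ridge - Willow - Fern - Larch: 9+8+3+21+5 = 46
Larch - Milton - Willow - Fern - Ridge - Larch: 9+11+21+18+13 = 72
Larch - Milton - Willow - Ridge - Fern - Larch: 9+11+3+18+5 = 46
Larch - Fern - Milton - Ridge - Willow - Larch: 5+10+8+3+16 = 42
Larch - Fern - Milton - Willow - Ridge - Larch: 5+10+11+3+13 = 42
Larch - Fern - Ridge - Milton - Willow - Larch: 5+18+8+11+16 = 58
Larch - Fern - Willow - Milton - Ridge - Larch: 5+21+11+8+13 = 58
Larch - Ridge - Milton - Fern - Willow - Larch: 13+8+10+21+16 = 68
Larch - Ridge - Fern - Milton - Willow - Larch: 13+18+10+11+16 = 68
The minimum is 42.
One optimal route: Larch → Fern → Milton → Ridge → Willow → Larch (or its reverse).

Minimum total distance: 42 miles.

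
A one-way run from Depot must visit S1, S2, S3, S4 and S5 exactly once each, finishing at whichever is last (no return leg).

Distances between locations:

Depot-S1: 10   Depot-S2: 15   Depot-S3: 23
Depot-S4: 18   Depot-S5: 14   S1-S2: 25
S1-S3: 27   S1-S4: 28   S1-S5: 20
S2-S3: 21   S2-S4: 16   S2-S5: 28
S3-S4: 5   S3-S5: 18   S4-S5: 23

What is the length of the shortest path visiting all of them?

There are 5! = 120 possible orderings.
Depot→S1→S2→S3→S4→S5: 10+25+21+5+23 = 84
Depot→S1→S2→S3→S5→S4: 10+25+21+18+23 = 97
Depot→S1→S2→S4→S3→S5: 10+25+16+5+18 = 74
Depot→S1→S2→S4→S5→S3: 10+25+16+23+18 = 92
Depot→S1→S2→S5→S3→S4: 10+25+28+18+5 = 86
Depot→S1→S2→S5→S4→S3: 10+25+28+23+5 = 91
Depot→S1→S3→S2→S4→S5: 10+27+21+16+23 = 97
Depot→S1→S3→S2→S5→S4: 10+27+21+28+23 = 109
Depot→S1→S3→S4→S2→S5: 10+27+5+16+28 = 86
Depot→S1→S3→S4→S5→S2: 10+27+5+23+28 = 93
Depot→S1→S3→S5→S2→S4: 10+27+18+28+16 = 99
Depot→S1→S3→S5→S4→S2: 10+27+18+23+16 = 94
Depot→S1→S4→S2→S3→S5: 10+28+16+21+18 = 93
Depot→S1→S4→S2→S5→S3: 10+28+16+28+18 = 100
… (106 more)
Depot→S1→S5→S3→S4→S2: 10+20+18+5+16 = 69  ← best
The minimum is 69.
One shortest path: Depot → S1 → S5 → S3 → S4 → S2.

69 — the minimum one-way total.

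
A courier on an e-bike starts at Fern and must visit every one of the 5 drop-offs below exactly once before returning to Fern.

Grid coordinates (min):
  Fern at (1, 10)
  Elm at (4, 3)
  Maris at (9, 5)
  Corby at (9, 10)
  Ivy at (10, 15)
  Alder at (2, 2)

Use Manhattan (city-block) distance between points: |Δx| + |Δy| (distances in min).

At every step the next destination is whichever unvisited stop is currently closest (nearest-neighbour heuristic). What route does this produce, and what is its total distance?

At Fern the remaining stops are Corby 8, Alder 9, Elm 10, Maris 13, Ivy 14; go to Corby.
At Corby the remaining stops are Maris 5, Ivy 6, Elm 12, Alder 15; go to Maris.
At Maris the remaining stops are Elm 7, Alder 10, Ivy 11; go to Elm.
At Elm the remaining stops are Alder 3, Ivy 18; go to Alder.
At Alder the remaining stops are Ivy 21; go to Ivy.
Return Ivy→Fern: 14.
Total = 8 + 5 + 7 + 3 + 21 + 14 = 58.

58 min along Fern → Corby → Maris → Elm → Alder → Ivy → Fern.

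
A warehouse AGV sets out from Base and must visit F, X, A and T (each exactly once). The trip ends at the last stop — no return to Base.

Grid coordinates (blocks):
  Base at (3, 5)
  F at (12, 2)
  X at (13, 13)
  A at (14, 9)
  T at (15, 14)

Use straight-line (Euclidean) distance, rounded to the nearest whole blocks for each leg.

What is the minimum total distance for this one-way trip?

There are 4! = 24 possible orderings.
Base → F → X → A → T: 9+11+4+5 = 29
Base → F → X → T → A: 9+11+2+5 = 27
Base → F → A → X → T: 9+7+4+2 = 22
Base → F → A → T → X: 9+7+5+2 = 23
Base → F → T → X → A: 9+12+2+4 = 27
Base → F → T → A → X: 9+12+5+4 = 30
Base → X → F → A → T: 13+11+7+5 = 36
Base → X → F → T → A: 13+11+12+5 = 41
Base → X → A → F → T: 13+4+7+12 = 36
Base → X → A → T → F: 13+4+5+12 = 34
Base → X → T → F → A: 13+2+12+7 = 34
Base → X → T → A → F: 13+2+5+7 = 27
Base → A → F → X → T: 12+7+11+2 = 32
Base → A → F → T → X: 12+7+12+2 = 33
… (10 more)
The minimum is 22.
One shortest path: Base → F → A → X → T.

22 blocks — the minimum one-way total.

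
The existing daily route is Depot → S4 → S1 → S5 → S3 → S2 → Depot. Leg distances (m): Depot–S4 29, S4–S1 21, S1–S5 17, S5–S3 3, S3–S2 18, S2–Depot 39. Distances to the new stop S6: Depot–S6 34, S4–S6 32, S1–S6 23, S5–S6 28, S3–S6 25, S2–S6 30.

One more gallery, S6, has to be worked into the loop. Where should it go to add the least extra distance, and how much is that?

+25 m — insert S6 between S2 and Depot.

Insertion cost between consecutive stops i–j is d(i,S6) + d(S6,j) − d(i,j):
  between Depot and S4: 34 + 32 − 29 = 37
  between S4 and S1: 32 + 23 − 21 = 34
  between S1 and S5: 23 + 28 − 17 = 34
  between S5 and S3: 28 + 25 − 3 = 50
  between S3 and S2: 25 + 30 − 18 = 37
  between S2 and Depot: 30 + 34 − 39 = 25
Cheapest insertion is between S2 and Depot, adding 25.
New total = 127 + 25 = 152.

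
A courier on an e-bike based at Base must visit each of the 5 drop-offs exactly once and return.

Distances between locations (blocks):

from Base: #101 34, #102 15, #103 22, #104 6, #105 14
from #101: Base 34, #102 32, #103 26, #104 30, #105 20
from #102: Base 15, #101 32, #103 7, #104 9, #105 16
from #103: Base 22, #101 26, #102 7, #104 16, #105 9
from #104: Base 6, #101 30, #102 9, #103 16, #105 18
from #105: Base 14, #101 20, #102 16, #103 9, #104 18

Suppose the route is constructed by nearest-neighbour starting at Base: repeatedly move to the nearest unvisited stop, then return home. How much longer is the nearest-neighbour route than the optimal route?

From Base: #104=6, #105=14, #102=15, #103=22, #101=34 → choose #104 (6).
From #104: #102=9, #103=16, #105=18, #101=30 → choose #102 (9).
From #102: #103=7, #105=16, #101=32 → choose #103 (7).
From #103: #105=9, #101=26 → choose #105 (9).
From #105: #101=20 → choose #101 (20).
NN route Base → #104 → #102 → #103 → #105 → #101 → Base costs 85.
Optimal: Base → #104 → #102 → #103 → #101 → #105 → Base costs 82 (by enumerating all 60 distinct tours).
Excess = 85 − 82 = 3.

3 blocks longer than the optimal tour.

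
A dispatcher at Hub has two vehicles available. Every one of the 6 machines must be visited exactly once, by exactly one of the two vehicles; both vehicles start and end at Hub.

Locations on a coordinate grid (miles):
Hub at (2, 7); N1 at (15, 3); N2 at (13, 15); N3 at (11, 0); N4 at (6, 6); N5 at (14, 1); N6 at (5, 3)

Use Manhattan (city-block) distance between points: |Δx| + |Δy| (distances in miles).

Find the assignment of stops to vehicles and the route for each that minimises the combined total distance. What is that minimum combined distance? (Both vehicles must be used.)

66 miles — the smallest possible combined total.

There are 2^5 − 1 = 31 ways to divide the 6 stops into two non-empty groups. For each, the best each vehicle can do is its own shortest tour through its group:
  {N1} + {N2, N3, N4, N5, N6}: 34 + 56 = 90
  {N2} + {N1, N3, N4, N5, N6}: 38 + 40 = 78
  {N1, N2} + {N3, N4, N5, N6}: 50 + 38 = 88
  {N3} + {N1, N2, N4, N5, N6}: 32 + 56 = 88
  {N1, N3} + {N2, N4, N5, N6}: 40 + 54 = 94
  {N2, N3} + {N1, N4, N5, N6}: 52 + 38 = 90
  … (31 splits in total)
  {N4} + {N1, N2, N3, N5, N6}: 10 + 56 = 66  ← best
Best: vehicle 1 Hub → N4 → Hub = 10; vehicle 2 Hub → N2 → N1 → N5 → N3 → N6 → Hub = 56; combined 66.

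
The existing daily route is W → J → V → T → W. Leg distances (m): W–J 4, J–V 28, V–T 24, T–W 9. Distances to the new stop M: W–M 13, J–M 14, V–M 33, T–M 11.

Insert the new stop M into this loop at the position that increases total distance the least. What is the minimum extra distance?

Insertion cost between consecutive stops i–j is d(i,M) + d(M,j) − d(i,j):
  between W and J: 13 + 14 − 4 = 23
  between J and V: 14 + 33 − 28 = 19
  between V and T: 33 + 11 − 24 = 20
  between T and W: 11 + 13 − 9 = 15
Cheapest insertion is between T and W, adding 15.
New total = 65 + 15 = 80.

Minimum extra distance: 15 m, inserting M between T and W.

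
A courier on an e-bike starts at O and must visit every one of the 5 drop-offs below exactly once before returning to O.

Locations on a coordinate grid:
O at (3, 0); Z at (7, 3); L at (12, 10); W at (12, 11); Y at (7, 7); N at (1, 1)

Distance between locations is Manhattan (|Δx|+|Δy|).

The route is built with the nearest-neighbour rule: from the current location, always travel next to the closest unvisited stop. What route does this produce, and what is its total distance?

From O: distances to unvisited — N=3, Z=7, Y=11, L=19, W=20. Nearest is N (3).
From N: distances to unvisited — Z=8, Y=12, L=20, W=21. Nearest is Z (8).
From Z: distances to unvisited — Y=4, L=12, W=13. Nearest is Y (4).
From Y: distances to unvisited — L=8, W=9. Nearest is L (8).
From L: distances to unvisited — W=1. Nearest is W (1).
Return W→O: 20.
Total = 3 + 8 + 4 + 8 + 1 + 20 = 44.

Nearest-neighbour total = 44; route O → N → Z → Y → L → W → O.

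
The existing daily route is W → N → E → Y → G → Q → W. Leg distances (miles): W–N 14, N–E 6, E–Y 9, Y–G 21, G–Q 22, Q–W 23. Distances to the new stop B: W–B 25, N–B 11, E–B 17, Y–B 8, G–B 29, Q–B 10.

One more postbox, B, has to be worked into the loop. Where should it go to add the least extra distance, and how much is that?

Insertion cost between consecutive stops i–j is d(i,B) + d(B,j) − d(i,j):
  between W and N: 25 + 11 − 14 = 22
  between N and E: 11 + 17 − 6 = 22
  between E and Y: 17 + 8 − 9 = 16
  between Y and G: 8 + 29 − 21 = 16
  between G and Q: 29 + 10 − 22 = 17
  between Q and W: 10 + 25 − 23 = 12
Cheapest insertion is between Q and W, adding 12.
New total = 95 + 12 = 107.

+12 miles — insert B between Q and W.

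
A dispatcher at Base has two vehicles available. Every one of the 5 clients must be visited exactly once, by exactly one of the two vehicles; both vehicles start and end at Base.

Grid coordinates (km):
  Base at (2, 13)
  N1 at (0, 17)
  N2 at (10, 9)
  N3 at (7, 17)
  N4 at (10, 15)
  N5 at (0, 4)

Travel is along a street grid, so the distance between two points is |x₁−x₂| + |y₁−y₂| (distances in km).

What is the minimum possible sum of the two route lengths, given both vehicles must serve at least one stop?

Minimum combined distance: 58 km.

There are 2^4 − 1 = 15 ways to divide the 5 stops into two non-empty groups. For each, the best each vehicle can do is its own shortest tour through its group:
  {N1} + {N2, N3, N4, N5}: 12 + 46 = 58
  {N2} + {N1, N3, N4, N5}: 24 + 46 = 70
  {N1, N2} + {N3, N4, N5}: 36 + 46 = 82
  {N3} + {N1, N2, N4, N5}: 18 + 50 = 68
  {N1, N3} + {N2, N4, N5}: 22 + 42 = 64
  {N2, N3} + {N1, N4, N5}: 32 + 46 = 78
  … (15 splits in total)
Best: vehicle 1 Base → N1 → Base = 12; vehicle 2 Base → N3 → N4 → N2 → N5 → Base = 46; combined 58.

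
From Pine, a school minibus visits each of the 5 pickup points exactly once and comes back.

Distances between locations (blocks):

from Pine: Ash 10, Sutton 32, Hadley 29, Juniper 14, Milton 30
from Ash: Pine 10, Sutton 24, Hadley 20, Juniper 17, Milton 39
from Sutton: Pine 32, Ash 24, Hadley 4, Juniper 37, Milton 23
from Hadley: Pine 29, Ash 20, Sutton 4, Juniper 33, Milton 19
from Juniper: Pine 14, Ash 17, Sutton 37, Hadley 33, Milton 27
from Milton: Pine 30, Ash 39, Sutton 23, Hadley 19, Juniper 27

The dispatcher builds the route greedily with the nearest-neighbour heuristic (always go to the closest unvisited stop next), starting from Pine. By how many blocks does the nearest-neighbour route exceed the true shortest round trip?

From Pine: Ash=10, Juniper=14, Hadley=29, Milton=30, Sutton=32 → choose Ash (10).
From Ash: Juniper=17, Hadley=20, Sutton=24, Milton=39 → choose Juniper (17).
From Juniper: Milton=27, Hadley=33, Sutton=37 → choose Milton (27).
From Milton: Hadley=19, Sutton=23 → choose Hadley (19).
From Hadley: Sutton=4 → choose Sutton (4).
NN route Pine → Ash → Juniper → Milton → Hadley → Sutton → Pine costs 109.
Optimal: Pine → Ash → Sutton → Hadley → Milton → Juniper → Pine costs 98 (by enumerating all 60 distinct tours).
Excess = 109 − 98 = 11.

The nearest-neighbour route is 11 blocks longer than optimal.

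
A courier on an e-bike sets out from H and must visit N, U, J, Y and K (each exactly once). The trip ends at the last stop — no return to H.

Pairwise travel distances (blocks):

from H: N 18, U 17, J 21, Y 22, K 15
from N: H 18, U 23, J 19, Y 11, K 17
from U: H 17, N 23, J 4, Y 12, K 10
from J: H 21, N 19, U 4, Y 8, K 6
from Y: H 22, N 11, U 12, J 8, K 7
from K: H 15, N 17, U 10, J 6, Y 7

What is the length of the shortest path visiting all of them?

45 blocks — the minimum one-way total.

There are 5! = 120 possible orderings.
H - N - U - J - Y - K: 18+23+4+8+7 = 60
H - N - U - J - K - Y: 18+23+4+6+7 = 58
H - N - U - Y - J - K: 18+23+12+8+6 = 67
H - N - U - Y - K - J: 18+23+12+7+6 = 66
H - N - U - K - J - Y: 18+23+10+6+8 = 65
H - N - U - K - Y - J: 18+23+10+7+8 = 66
H - N - J - U - Y - K: 18+19+4+12+7 = 60
H - N - J - U - K - Y: 18+19+4+10+7 = 58
H - N - J - Y - U - K: 18+19+8+12+10 = 67
H - N - J - Y - K - U: 18+19+8+7+10 = 62
H - N - J - K - U - Y: 18+19+6+10+12 = 65
H - N - J - K - Y - U: 18+19+6+7+12 = 62
H - N - Y - U - J - K: 18+11+12+4+6 = 51
H - N - Y - U - K - J: 18+11+12+10+6 = 57
… (106 more)
H - U - J - K - Y - N: 17+4+6+7+11 = 45  ← best
The minimum is 45.
One shortest path: H → U → J → K → Y → N.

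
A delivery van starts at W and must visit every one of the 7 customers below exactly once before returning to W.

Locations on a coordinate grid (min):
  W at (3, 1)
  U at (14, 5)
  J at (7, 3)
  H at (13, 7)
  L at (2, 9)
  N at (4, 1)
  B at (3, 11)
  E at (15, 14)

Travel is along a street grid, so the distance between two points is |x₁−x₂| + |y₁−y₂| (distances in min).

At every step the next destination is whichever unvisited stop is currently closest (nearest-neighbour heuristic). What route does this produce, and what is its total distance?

At W the remaining stops are N 1, J 6, L 9, B 10, U 15, H 16, E 25; go to N.
At N the remaining stops are J 5, L 10, B 11, U 14, H 15, E 24; go to J.
At J the remaining stops are U 9, H 10, L 11, B 12, E 19; go to U.
At U the remaining stops are H 3, E 10, L 16, B 17; go to H.
At H the remaining stops are E 9, L 13, B 14; go to E.
At E the remaining stops are B 15, L 18; go to B.
At B the remaining stops are L 3; go to L.
Return L→W: 9.
Total = 1 + 5 + 9 + 3 + 9 + 15 + 3 + 9 = 54.

Nearest-neighbour total = 54 min; route W → N → J → U → H → E → B → L → W.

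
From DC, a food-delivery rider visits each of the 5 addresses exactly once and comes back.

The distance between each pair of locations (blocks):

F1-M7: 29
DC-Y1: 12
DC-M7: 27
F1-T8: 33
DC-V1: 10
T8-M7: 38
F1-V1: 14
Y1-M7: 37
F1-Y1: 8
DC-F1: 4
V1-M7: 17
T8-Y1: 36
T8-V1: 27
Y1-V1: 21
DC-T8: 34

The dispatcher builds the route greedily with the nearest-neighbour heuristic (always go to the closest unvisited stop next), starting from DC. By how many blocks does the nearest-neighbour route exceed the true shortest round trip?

Excess over optimum: 9 blocks.

From DC: F1=4, V1=10, Y1=12, M7=27, T8=34 → choose F1 (4).
From F1: Y1=8, V1=14, M7=29, T8=33 → choose Y1 (8).
From Y1: V1=21, T8=36, M7=37 → choose V1 (21).
From V1: M7=17, T8=27 → choose M7 (17).
From M7: T8=38 → choose T8 (38).
NN route DC → F1 → Y1 → V1 → M7 → T8 → DC costs 122.
Optimal: DC → F1 → Y1 → T8 → M7 → V1 → DC costs 113 (by enumerating all 60 distinct tours).
Excess = 122 − 113 = 9.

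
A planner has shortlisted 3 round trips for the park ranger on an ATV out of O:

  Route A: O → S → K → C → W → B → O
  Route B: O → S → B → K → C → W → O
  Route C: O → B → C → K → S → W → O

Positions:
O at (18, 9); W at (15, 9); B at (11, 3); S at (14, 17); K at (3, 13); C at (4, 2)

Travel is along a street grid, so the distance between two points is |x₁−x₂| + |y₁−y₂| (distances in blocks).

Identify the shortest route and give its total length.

60 blocks — Route C is the shortest.

Route A: 12 + 15 + 12 + 18 + 10 + 13 = 80
Route B: 12 + 17 + 18 + 12 + 18 + 3 = 80
Route C: 13 + 8 + 12 + 15 + 9 + 3 = 60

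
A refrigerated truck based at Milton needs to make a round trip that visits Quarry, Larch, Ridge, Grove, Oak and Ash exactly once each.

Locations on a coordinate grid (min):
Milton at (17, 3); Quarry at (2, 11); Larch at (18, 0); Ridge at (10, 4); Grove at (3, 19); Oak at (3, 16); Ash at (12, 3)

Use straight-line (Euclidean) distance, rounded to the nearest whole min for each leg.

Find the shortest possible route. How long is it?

There are 360 distinct closed tours to check (reversals are equivalent).
Milton-Quarry-Larch-Ridge-Grove-Oak-Ash-Milton: 17+19+9+17+3+16+5 = 86
Milton-Quarry-Larch-Ridge-Grove-Ash-Oak-Milton: 17+19+9+17+18+16+19 = 115
Milton-Quarry-Larch-Ridge-Oak-Grove-Ash-Milton: 17+19+9+14+3+18+5 = 85
Milton-Quarry-Larch-Ridge-Oak-Ash-Grove-Milton: 17+19+9+14+16+18+21 = 114
Milton-Quarry-Larch-Ridge-Ash-Grove-Oak-Milton: 17+19+9+2+18+3+19 = 87
Milton-Quarry-Larch-Ridge-Ash-Oak-Grove-Milton: 17+19+9+2+16+3+21 = 87
Milton-Quarry-Larch-Grove-Ridge-Oak-Ash-Milton: 17+19+24+17+14+16+5 = 112
Milton-Quarry-Larch-Grove-Ridge-Ash-Oak-Milton: 17+19+24+17+2+16+19 = 114
… (352 more)
Milton-Larch-Ash-Ridge-Quarry-Oak-Grove-Milton: 3+7+2+11+5+3+21 = 52  ← best
The minimum is 52.
One optimal route: Milton → Larch → Ash → Ridge → Quarry → Oak → Grove → Milton (or its reverse).

52 min — the shortest possible round trip.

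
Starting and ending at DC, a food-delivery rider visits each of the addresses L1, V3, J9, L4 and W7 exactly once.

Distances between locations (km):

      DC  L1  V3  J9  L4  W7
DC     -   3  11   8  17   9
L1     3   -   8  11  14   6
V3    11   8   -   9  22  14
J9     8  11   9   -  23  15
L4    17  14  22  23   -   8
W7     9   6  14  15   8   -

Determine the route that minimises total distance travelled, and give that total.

Minimum total distance: 56 km.

There are 60 distinct closed tours to check (reversals are equivalent).
DC→L1→V3→J9→L4→W7→DC: 3+8+9+23+8+9 = 60
DC→L1→V3→J9→W7→L4→DC: 3+8+9+15+8+17 = 60
DC→L1→V3→L4→J9→W7→DC: 3+8+22+23+15+9 = 80
DC→L1→V3→L4→W7→J9→DC: 3+8+22+8+15+8 = 64
DC→L1→V3→W7→J9→L4→DC: 3+8+14+15+23+17 = 80
DC→L1→V3→W7→L4→J9→DC: 3+8+14+8+23+8 = 64
DC→L1→J9→V3→L4→W7→DC: 3+11+9+22+8+9 = 62
DC→L1→J9→V3→W7→L4→DC: 3+11+9+14+8+17 = 62
DC→L1→J9→L4→V3→W7→DC: 3+11+23+22+14+9 = 82
DC→L1→J9→L4→W7→V3→DC: 3+11+23+8+14+11 = 70
DC→L1→J9→W7→V3→L4→DC: 3+11+15+14+22+17 = 82
DC→L1→J9→W7→L4→V3→DC: 3+11+15+8+22+11 = 70
DC→L1→L4→V3→J9→W7→DC: 3+14+22+9+15+9 = 72
DC→L1→L4→V3→W7→J9→DC: 3+14+22+14+15+8 = 76
… (46 more)
DC→L1→L4→W7→V3→J9→DC: 3+14+8+14+9+8 = 56  ← best
The minimum is 56.
One optimal route: DC → L1 → L4 → W7 → V3 → J9 → DC (or its reverse).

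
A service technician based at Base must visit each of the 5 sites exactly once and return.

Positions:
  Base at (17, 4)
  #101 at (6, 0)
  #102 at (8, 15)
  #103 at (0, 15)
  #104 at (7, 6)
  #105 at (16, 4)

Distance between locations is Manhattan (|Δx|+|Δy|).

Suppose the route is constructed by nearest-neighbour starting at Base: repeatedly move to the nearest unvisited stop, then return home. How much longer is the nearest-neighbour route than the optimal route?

Base: #105=1, #104=12, #101=15, #102=20, #103=28 ⇒ #105
#105: #104=11, #101=14, #102=19, #103=27 ⇒ #104
#104: #101=7, #102=10, #103=16 ⇒ #101
#101: #102=17, #103=21 ⇒ #102
#102: #103=8 ⇒ #103
NN route Base → #105 → #104 → #101 → #102 → #103 → Base costs 72.
Optimal: Base → #101 → #103 → #102 → #104 → #105 → Base costs 66 (by enumerating all 60 distinct tours).
Excess = 72 − 66 = 6.

6 longer than the optimal tour.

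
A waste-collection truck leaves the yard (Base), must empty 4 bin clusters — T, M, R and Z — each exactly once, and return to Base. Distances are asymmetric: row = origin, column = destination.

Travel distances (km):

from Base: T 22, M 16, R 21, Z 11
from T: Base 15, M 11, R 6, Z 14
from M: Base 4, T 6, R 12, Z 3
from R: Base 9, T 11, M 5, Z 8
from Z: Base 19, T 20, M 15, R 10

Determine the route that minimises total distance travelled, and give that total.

Minimum total distance: 46 km.

Base - T - M - R - Z - Base: 22+11+12+8+19 = 72
Base - T - M - Z - R - Base: 22+11+3+10+9 = 55
Base - T - R - M - Z - Base: 22+6+5+3+19 = 55
Base - T - R - Z - M - Base: 22+6+8+15+4 = 55
Base - T - Z - M - R - Base: 22+14+15+12+9 = 72
Base - T - Z - R - M - Base: 22+14+10+5+4 = 55
Base - M - T - R - Z - Base: 16+6+6+8+19 = 55
Base - M - T - Z - R - Base: 16+6+14+10+9 = 55
Base - M - R - T - Z - Base: 16+12+11+14+19 = 72
Base - M - R - Z - T - Base: 16+12+8+20+15 = 71
Base - M - Z - T - R - Base: 16+3+20+6+9 = 54
Base - M - Z - R - T - Base: 16+3+10+11+15 = 55
Base - R - T - M - Z - Base: 21+11+11+3+19 = 65
Base - R - T - Z - M - Base: 21+11+14+15+4 = 65
… (10 more)
Base - Z - T - R - M - Base: 11+20+6+5+4 = 46  ← best
The minimum is 46.
One optimal route: Base → Z → T → R → M → Base.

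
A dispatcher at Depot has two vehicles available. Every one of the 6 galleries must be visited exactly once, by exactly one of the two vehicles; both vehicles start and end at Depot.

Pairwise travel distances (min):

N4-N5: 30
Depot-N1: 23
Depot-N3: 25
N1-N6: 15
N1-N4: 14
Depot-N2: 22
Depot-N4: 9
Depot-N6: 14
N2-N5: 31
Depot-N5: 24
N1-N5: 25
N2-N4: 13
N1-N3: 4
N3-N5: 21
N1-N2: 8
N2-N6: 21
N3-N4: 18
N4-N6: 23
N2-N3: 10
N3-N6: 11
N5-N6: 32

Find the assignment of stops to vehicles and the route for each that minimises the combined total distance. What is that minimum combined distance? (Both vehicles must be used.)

Check every non-empty split of the stops between the two vehicles; for each half take its own optimal tour:
  {N1} + {N2, N3, N4, N5, N6}: 46 + 99 = 145
  {N2} + {N1, N3, N4, N5, N6}: 44 + 93 = 137
  {N1, N2} + {N3, N4, N5, N6}: 53 + 85 = 138
  {N3} + {N1, N2, N4, N5, N6}: 50 + 101 = 151
  {N1, N3} + {N2, N4, N5, N6}: 52 + 99 = 151
  {N2, N3} + {N1, N4, N5, N6}: 57 + 93 = 150
  … (31 splits in total)
  {N5} + {N1, N2, N3, N4, N6}: 48 + 59 = 107  ← best
Best: vehicle 1 Depot → N5 → Depot = 48; vehicle 2 Depot → N4 → N2 → N1 → N3 → N6 → Depot = 59; combined 107.

Minimum combined distance: 107 min.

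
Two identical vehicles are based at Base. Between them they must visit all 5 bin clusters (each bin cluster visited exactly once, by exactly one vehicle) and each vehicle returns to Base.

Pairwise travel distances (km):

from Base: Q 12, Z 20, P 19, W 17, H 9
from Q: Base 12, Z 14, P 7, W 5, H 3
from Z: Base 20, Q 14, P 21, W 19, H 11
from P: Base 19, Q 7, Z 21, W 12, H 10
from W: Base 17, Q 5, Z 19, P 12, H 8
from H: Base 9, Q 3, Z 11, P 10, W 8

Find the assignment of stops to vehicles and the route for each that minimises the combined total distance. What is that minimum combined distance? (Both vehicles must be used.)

88 km — the smallest possible combined total.

There are 2^4 − 1 = 15 ways to divide the 5 stops into two non-empty groups. For each, the best each vehicle can do is its own shortest tour through its group:
  {Q} + {Z, P, W, H}: 24 + 70 = 94
  {Z} + {Q, P, W, H}: 40 + 48 = 88
  {Q, Z} + {P, W, H}: 46 + 48 = 94
  {P} + {Q, Z, W, H}: 38 + 56 = 94
  {Q, P} + {Z, W, H}: 38 + 56 = 94
  {Z, P} + {Q, W, H}: 60 + 34 = 94
  … (15 splits in total)
Best: vehicle 1 Base → Z → Base = 40; vehicle 2 Base → Q → P → W → H → Base = 48; combined 88.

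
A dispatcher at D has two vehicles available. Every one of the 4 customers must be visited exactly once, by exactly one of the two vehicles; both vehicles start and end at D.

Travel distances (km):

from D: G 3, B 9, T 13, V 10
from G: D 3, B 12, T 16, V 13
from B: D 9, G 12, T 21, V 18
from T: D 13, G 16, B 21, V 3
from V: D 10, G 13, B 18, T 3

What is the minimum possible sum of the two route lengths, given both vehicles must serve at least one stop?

49 km — the smallest possible combined total.

Try each way of splitting the stops between the two vehicles (each non-empty) and, for each split, find the best tour for each vehicle:
  {G} + {B, T, V}: 6 + 43 = 49
  {B} + {G, T, V}: 18 + 32 = 50
  {G, B} + {T, V}: 24 + 26 = 50
  {T} + {G, B, V}: 26 + 43 = 69
  {G, T} + {B, V}: 32 + 37 = 69
  {B, T} + {G, V}: 43 + 26 = 69
  … (7 splits in total)
Best: vehicle 1 D → G → D = 6; vehicle 2 D → B → T → V → D = 43; combined 49.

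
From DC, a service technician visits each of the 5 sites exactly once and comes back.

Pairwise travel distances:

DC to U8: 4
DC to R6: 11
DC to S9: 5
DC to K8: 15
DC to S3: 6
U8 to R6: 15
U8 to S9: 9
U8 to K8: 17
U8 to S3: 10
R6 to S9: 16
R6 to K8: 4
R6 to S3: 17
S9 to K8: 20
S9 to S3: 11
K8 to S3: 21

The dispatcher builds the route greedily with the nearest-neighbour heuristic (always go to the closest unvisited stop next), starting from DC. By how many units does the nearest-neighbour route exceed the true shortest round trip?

From DC: U8=4, S9=5, S3=6, R6=11, K8=15 → choose U8 (4).
From U8: S9=9, S3=10, R6=15, K8=17 → choose S9 (9).
From S9: S3=11, R6=16, K8=20 → choose S3 (11).
From S3: R6=17, K8=21 → choose R6 (17).
From R6: K8=4 → choose K8 (4).
NN route DC → U8 → S9 → S3 → R6 → K8 → DC costs 60.
Optimal: DC → U8 → K8 → R6 → S9 → S3 → DC costs 58 (by enumerating all 60 distinct tours).
Excess = 60 − 58 = 2.

The nearest-neighbour route is 2 longer than optimal.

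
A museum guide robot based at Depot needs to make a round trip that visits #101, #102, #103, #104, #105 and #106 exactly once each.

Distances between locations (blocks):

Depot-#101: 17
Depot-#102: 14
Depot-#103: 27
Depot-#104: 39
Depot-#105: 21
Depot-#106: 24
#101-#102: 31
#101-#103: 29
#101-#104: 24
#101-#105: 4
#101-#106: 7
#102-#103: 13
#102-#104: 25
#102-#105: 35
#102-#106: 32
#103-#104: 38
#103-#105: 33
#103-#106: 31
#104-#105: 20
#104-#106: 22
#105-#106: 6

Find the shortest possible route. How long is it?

Minimum total distance: 114 blocks.

With 6 stops there are 6!/2 = 360 distinct round trips (a route and its reverse cost the same).
Depot-#101-#102-#103-#104-#105-#106-Depot: 17+31+13+38+20+6+24 = 149
Depot-#101-#102-#103-#104-#106-#105-Depot: 17+31+13+38+22+6+21 = 148
Depot-#101-#102-#103-#105-#104-#106-Depot: 17+31+13+33+20+22+24 = 160
Depot-#101-#102-#103-#105-#106-#104-Depot: 17+31+13+33+6+22+39 = 161
Depot-#101-#102-#103-#106-#104-#105-Depot: 17+31+13+31+22+20+21 = 155
Depot-#101-#102-#103-#106-#105-#104-Depot: 17+31+13+31+6+20+39 = 157
Depot-#101-#102-#104-#103-#105-#106-Depot: 17+31+25+38+33+6+24 = 174
Depot-#101-#102-#104-#103-#106-#105-Depot: 17+31+25+38+31+6+21 = 169
… (352 more)
Depot-#101-#105-#106-#104-#102-#103-Depot: 17+4+6+22+25+13+27 = 114  ← best
The minimum is 114.
One optimal route: Depot → #101 → #105 → #106 → #104 → #102 → #103 → Depot (or its reverse).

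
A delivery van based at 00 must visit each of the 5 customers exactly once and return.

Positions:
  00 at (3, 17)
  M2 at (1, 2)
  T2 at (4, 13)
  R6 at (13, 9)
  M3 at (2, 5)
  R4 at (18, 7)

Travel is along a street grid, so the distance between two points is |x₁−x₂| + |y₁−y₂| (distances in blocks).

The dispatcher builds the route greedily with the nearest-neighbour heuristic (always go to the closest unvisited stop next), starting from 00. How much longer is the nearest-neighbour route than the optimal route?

00: T2=5, M3=13, M2=17, R6=18, R4=25 ⇒ T2
T2: M3=10, R6=13, M2=14, R4=20 ⇒ M3
M3: M2=4, R6=15, R4=18 ⇒ M2
M2: R6=19, R4=22 ⇒ R6
R6: R4=7 ⇒ R4
NN route 00 → T2 → M3 → M2 → R6 → R4 → 00 costs 70.
Optimal: 00 → M2 → M3 → R4 → R6 → T2 → 00 costs 64 (by enumerating all 60 distinct tours).
Excess = 70 − 64 = 6.

Excess over optimum: 6 blocks.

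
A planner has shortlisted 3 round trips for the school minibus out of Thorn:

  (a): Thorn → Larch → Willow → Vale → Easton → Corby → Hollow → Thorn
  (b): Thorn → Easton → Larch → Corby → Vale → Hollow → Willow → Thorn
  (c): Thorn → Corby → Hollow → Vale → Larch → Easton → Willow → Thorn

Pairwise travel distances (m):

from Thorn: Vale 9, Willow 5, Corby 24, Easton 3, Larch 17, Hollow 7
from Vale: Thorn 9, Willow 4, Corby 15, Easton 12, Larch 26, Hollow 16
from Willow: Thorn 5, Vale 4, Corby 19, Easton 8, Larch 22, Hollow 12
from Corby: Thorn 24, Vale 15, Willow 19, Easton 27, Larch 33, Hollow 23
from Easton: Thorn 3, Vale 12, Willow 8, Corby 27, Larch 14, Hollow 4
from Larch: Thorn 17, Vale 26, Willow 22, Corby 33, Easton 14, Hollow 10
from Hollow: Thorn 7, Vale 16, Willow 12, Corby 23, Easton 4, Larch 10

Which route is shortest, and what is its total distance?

98 m — (b) is the shortest.

(a): 17 + 22 + 4 + 12 + 27 + 23 + 7 = 112
(b): 3 + 14 + 33 + 15 + 16 + 12 + 5 = 98
(c): 24 + 23 + 16 + 26 + 14 + 8 + 5 = 116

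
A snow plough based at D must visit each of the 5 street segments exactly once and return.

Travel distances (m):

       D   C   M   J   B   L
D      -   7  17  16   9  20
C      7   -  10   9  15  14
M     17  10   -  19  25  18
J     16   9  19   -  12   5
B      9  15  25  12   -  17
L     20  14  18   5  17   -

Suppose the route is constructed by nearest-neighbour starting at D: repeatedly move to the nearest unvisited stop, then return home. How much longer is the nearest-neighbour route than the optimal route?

From D: C=7, B=9, J=16, M=17, L=20 → choose C (7).
From C: J=9, M=10, L=14, B=15 → choose J (9).
From J: L=5, B=12, M=19 → choose L (5).
From L: B=17, M=18 → choose B (17).
From B: M=25 → choose M (25).
NN route D → C → J → L → B → M → D costs 80.
Optimal: D → C → M → L → J → B → D costs 61 (by enumerating all 60 distinct tours).
Excess = 80 − 61 = 19.

19 m longer than the optimal tour.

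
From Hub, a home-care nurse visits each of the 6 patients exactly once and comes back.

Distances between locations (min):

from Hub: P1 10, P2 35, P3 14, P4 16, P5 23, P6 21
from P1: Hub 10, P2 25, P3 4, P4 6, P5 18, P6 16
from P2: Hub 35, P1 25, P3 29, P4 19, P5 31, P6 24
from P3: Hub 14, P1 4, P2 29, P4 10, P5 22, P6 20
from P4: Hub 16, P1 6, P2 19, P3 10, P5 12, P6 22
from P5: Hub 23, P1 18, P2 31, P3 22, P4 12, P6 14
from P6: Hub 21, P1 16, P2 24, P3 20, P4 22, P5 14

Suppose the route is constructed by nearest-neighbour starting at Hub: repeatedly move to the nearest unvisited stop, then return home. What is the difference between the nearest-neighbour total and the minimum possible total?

Hub: P1=10, P3=14, P4=16, P6=21, P5=23, P2=35 ⇒ P1
P1: P3=4, P4=6, P6=16, P5=18, P2=25 ⇒ P3
P3: P4=10, P6=20, P5=22, P2=29 ⇒ P4
P4: P5=12, P2=19, P6=22 ⇒ P5
P5: P6=14, P2=31 ⇒ P6
P6: P2=24 ⇒ P2
NN route Hub → P1 → P3 → P4 → P5 → P6 → P2 → Hub costs 109.
Optimal: Hub → P1 → P3 → P4 → P2 → P6 → P5 → Hub costs 104 (by enumerating all 360 distinct tours).
Excess = 109 − 104 = 5.

The nearest-neighbour route is 5 min longer than optimal.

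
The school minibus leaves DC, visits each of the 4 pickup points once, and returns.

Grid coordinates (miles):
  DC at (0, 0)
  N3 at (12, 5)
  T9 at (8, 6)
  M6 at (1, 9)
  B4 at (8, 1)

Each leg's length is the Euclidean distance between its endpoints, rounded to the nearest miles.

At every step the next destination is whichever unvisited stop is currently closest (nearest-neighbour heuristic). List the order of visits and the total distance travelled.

Nearest-neighbour total = 38 miles; route DC → B4 → T9 → N3 → M6 → DC.

At DC the remaining stops are B4 8, M6 9, T9 10, N3 13; go to B4.
At B4 the remaining stops are T9 5, N3 6, M6 11; go to T9.
At T9 the remaining stops are N3 4, M6 8; go to N3.
At N3 the remaining stops are M6 12; go to M6.
Return M6→DC: 9.
Total = 8 + 5 + 4 + 12 + 9 = 38.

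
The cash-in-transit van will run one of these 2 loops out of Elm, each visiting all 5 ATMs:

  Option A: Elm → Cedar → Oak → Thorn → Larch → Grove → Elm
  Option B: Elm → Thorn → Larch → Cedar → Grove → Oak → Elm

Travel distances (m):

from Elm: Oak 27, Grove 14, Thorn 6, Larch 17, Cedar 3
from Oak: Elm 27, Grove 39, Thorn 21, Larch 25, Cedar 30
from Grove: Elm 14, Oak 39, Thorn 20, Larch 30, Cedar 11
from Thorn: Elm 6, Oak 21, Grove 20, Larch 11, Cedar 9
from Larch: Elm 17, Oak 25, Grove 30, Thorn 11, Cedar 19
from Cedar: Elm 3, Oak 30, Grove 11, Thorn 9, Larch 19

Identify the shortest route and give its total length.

Option A: 3 + 30 + 21 + 11 + 30 + 14 = 109
Option B: 6 + 11 + 19 + 11 + 39 + 27 = 113

109 m — Option A is the shortest.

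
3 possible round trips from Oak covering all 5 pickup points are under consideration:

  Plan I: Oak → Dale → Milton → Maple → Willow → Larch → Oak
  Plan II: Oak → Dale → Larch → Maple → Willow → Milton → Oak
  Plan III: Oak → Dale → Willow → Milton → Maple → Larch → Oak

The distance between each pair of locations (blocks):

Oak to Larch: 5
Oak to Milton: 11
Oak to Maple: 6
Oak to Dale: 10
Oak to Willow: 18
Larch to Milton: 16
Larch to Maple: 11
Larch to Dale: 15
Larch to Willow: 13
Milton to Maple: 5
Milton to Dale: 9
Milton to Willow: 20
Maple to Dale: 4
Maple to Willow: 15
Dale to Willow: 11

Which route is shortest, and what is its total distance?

Plan I: 10 + 9 + 5 + 15 + 13 + 5 = 57
Plan II: 10 + 15 + 11 + 15 + 20 + 11 = 82
Plan III: 10 + 11 + 20 + 5 + 11 + 5 = 62

Shortest is Plan I, total 57 blocks.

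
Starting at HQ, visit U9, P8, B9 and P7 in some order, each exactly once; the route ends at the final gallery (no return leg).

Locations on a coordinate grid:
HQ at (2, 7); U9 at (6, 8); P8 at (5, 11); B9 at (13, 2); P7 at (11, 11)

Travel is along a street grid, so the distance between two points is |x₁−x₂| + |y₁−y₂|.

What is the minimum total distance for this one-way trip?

26 — the minimum one-way total.

There are 4! = 24 possible orderings.
HQ → U9 → P8 → B9 → P7: 5+4+17+11 = 37
HQ → U9 → P8 → P7 → B9: 5+4+6+11 = 26
HQ → U9 → B9 → P8 → P7: 5+13+17+6 = 41
HQ → U9 → B9 → P7 → P8: 5+13+11+6 = 35
HQ → U9 → P7 → P8 → B9: 5+8+6+17 = 36
HQ → U9 → P7 → B9 → P8: 5+8+11+17 = 41
HQ → P8 → U9 → B9 → P7: 7+4+13+11 = 35
HQ → P8 → U9 → P7 → B9: 7+4+8+11 = 30
HQ → P8 → B9 → U9 → P7: 7+17+13+8 = 45
HQ → P8 → B9 → P7 → U9: 7+17+11+8 = 43
HQ → P8 → P7 → U9 → B9: 7+6+8+13 = 34
HQ → P8 → P7 → B9 → U9: 7+6+11+13 = 37
HQ → B9 → U9 → P8 → P7: 16+13+4+6 = 39
HQ → B9 → U9 → P7 → P8: 16+13+8+6 = 43
… (10 more)
The minimum is 26.
One shortest path: HQ → U9 → P8 → P7 → B9.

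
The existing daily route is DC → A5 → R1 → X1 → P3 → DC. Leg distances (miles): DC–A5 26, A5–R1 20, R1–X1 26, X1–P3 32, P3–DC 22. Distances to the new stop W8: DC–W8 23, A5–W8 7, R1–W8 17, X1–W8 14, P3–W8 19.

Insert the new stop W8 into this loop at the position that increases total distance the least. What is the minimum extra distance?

Insertion cost between consecutive stops i–j is d(i,W8) + d(W8,j) − d(i,j):
  between DC and A5: 23 + 7 − 26 = 4
  between A5 and R1: 7 + 17 − 20 = 4
  between R1 and X1: 17 + 14 − 26 = 5
  between X1 and P3: 14 + 19 − 32 = 1
  between P3 and DC: 19 + 23 − 22 = 20
Cheapest insertion is between X1 and P3, adding 1.
New total = 126 + 1 = 127.

Minimum extra distance: 1 miles, inserting W8 between X1 and P3.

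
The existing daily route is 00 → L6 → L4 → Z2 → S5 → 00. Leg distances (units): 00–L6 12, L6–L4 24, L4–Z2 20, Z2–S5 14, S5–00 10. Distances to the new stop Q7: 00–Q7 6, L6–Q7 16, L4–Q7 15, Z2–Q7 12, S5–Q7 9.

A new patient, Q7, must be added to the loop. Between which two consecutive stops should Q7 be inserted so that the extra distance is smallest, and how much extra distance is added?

+5 — insert Q7 between S5 and 00.

Insertion cost between consecutive stops i–j is d(i,Q7) + d(Q7,j) − d(i,j):
  between 00 and L6: 6 + 16 − 12 = 10
  between L6 and L4: 16 + 15 − 24 = 7
  between L4 and Z2: 15 + 12 − 20 = 7
  between Z2 and S5: 12 + 9 − 14 = 7
  between S5 and 00: 9 + 6 − 10 = 5
Cheapest insertion is between S5 and 00, adding 5.
New total = 80 + 5 = 85.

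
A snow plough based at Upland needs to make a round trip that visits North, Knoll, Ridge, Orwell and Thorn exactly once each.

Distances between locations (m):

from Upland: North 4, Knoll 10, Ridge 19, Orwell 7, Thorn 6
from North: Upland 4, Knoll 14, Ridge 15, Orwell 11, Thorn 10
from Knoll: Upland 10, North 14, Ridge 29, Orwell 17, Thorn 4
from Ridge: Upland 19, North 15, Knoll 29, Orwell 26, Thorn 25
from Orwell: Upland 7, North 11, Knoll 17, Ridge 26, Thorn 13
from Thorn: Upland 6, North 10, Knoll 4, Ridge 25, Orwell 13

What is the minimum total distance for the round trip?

There are 60 distinct closed tours to check (reversals are equivalent).
Upland → North → Knoll → Ridge → Orwell → Thorn → Upland: 4+14+29+26+13+6 = 92
Upland → North → Knoll → Ridge → Thorn → Orwell → Upland: 4+14+29+25+13+7 = 92
Upland → North → Knoll → Orwell → Ridge → Thorn → Upland: 4+14+17+26+25+6 = 92
Upland → North → Knoll → Orwell → Thorn → Ridge → Upland: 4+14+17+13+25+19 = 92
Upland → North → Knoll → Thorn → Ridge → Orwell → Upland: 4+14+4+25+26+7 = 80
Upland → North → Knoll → Thorn → Orwell → Ridge → Upland: 4+14+4+13+26+19 = 80
Upland → North → Ridge → Knoll → Orwell → Thorn → Upland: 4+15+29+17+13+6 = 84
Upland → North → Ridge → Knoll → Thorn → Orwell → Upland: 4+15+29+4+13+7 = 72
Upland → North → Ridge → Orwell → Knoll → Thorn → Upland: 4+15+26+17+4+6 = 72
Upland → North → Ridge → Orwell → Thorn → Knoll → Upland: 4+15+26+13+4+10 = 72
Upland → North → Ridge → Thorn → Knoll → Orwell → Upland: 4+15+25+4+17+7 = 72
Upland → North → Ridge → Thorn → Orwell → Knoll → Upland: 4+15+25+13+17+10 = 84
Upland → North → Orwell → Knoll → Ridge → Thorn → Upland: 4+11+17+29+25+6 = 92
Upland → North → Orwell → Knoll → Thorn → Ridge → Upland: 4+11+17+4+25+19 = 80
… (46 more)
The minimum is 72.
One optimal route: Upland → North → Ridge → Knoll → Thorn → Orwell → Upland (or its reverse).

72 m — the shortest possible round trip.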